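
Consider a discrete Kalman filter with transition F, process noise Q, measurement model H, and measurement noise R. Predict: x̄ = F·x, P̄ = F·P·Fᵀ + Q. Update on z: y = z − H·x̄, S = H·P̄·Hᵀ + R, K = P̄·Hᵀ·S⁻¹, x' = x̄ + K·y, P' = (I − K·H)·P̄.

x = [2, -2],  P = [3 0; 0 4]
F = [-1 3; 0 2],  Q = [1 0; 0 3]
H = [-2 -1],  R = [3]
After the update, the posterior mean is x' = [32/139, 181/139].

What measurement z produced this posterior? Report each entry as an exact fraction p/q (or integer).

x̄ = F·x = [-8, -4]
P̄ = F·P·Fᵀ + Q = [40 24; 24 19]
S = H·P̄·Hᵀ + R = [278]
K = P̄·Hᵀ·S⁻¹ = [-52/139; -67/278]
x' − x̄ = [1144/139, 737/139] = K·y
y = (KᵀK)⁻¹·Kᵀ·(x' − x̄) = [-22]
z = y + H·x̄ = [-22] + [20] = [-2]

z = [-2]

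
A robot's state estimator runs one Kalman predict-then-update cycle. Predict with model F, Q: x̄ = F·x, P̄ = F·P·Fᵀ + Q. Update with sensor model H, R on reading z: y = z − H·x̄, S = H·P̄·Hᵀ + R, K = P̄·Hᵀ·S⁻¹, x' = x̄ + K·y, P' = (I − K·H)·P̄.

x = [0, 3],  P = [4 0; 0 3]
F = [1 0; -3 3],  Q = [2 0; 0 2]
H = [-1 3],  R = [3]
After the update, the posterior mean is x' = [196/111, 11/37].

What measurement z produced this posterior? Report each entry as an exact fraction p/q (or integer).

z = [-1]

x̄ = F·x = [0, 9]
P̄ = F·P·Fᵀ + Q = [6 -12; -12 65]
S = H·P̄·Hᵀ + R = [666]
K = P̄·Hᵀ·S⁻¹ = [-7/111; 23/74]
x' − x̄ = [196/111, -322/37] = K·y
y = (KᵀK)⁻¹·Kᵀ·(x' − x̄) = [-28]
z = y + H·x̄ = [-28] + [27] = [-1]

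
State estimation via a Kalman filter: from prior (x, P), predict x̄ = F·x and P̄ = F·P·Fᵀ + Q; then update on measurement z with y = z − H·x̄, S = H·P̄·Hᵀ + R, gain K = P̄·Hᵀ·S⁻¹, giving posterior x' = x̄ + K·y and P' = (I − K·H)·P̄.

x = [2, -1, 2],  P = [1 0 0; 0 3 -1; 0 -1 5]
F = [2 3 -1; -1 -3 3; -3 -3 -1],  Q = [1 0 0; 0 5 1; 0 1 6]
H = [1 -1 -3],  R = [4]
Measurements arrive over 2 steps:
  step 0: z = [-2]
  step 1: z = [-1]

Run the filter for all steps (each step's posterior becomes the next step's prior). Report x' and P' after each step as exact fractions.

step 0: x̄ = F·x = [-1, 7, -5]
step 0: P̄ = F·P·Fᵀ + Q = [43 -56 -28; -56 96 22; -28 22 41]
step 0: y = z − H·x̄ = [-9]
step 0: S = H·P̄·Hᵀ + R = [924]
step 0: K = P̄·Hᵀ·S⁻¹ = [61/308; -109/462; -173/924]
step 0: x' = x̄ + K·y = [-857/308, 1405/154, -1021/308]
step 0: P' = (I − K·H)·P̄ = [2081/308 -1975/154 1929/308; -1975/154 10295/231 -8693/462; 1929/308 -8693/462 7955/924]
step 1: x̄ = F·x = [7737/308, -2659/77, -2419/154]
step 1: P̄ = F·P·Fᵀ + Q = [343439/924 -39037/77 -108293/462; -39037/77 55017/77 23519/77; -108293/462 23519/77 39353/231]
step 1: y = z − H·x̄ = [-33195/308]
step 1: S = H·P̄·Hᵀ + R = [6353819/924]
step 1: K = P̄·Hᵀ·S⁻¹ = [1461641/6353819; -85884/276253; -971050/6353819]
step 1: x' = x̄ + K·y = [2078976/6353819, -283466/276253, 4851391/6353819]
step 1: P' = (I − K·H)·P̄ = [49518215/6353819 -4196412/276253 46729709/6353819; -4196412/276253 599187/12011 -5878059/276253; 46729709/6353819 -5878059/276253 61936422/6353819]

step 0: x' = [-857/308, 1405/154, -1021/308], P' = [2081/308 -1975/154 1929/308; -1975/154 10295/231 -8693/462; 1929/308 -8693/462 7955/924]
step 1: x' = [2078976/6353819, -283466/276253, 4851391/6353819], P' = [49518215/6353819 -4196412/276253 46729709/6353819; -4196412/276253 599187/12011 -5878059/276253; 46729709/6353819 -5878059/276253 61936422/6353819]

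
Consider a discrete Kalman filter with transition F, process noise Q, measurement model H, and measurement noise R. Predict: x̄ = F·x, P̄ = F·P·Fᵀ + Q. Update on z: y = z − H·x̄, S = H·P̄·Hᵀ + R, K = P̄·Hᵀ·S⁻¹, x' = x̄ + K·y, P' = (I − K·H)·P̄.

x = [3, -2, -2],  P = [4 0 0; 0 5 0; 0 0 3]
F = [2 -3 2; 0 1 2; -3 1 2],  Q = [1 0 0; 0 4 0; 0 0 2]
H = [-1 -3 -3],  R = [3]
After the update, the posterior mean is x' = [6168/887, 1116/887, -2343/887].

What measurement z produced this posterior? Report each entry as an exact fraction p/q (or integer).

z = [-3]

x̄ = F·x = [8, -6, -15]
P̄ = F·P·Fᵀ + Q = [74 -3 -27; -3 21 17; -27 17 55]
S = H·P̄·Hᵀ + R = [887]
K = P̄·Hᵀ·S⁻¹ = [16/887; -111/887; -189/887]
x' − x̄ = [-928/887, 6438/887, 10962/887] = K·y
y = (KᵀK)⁻¹·Kᵀ·(x' − x̄) = [-58]
z = y + H·x̄ = [-58] + [55] = [-3]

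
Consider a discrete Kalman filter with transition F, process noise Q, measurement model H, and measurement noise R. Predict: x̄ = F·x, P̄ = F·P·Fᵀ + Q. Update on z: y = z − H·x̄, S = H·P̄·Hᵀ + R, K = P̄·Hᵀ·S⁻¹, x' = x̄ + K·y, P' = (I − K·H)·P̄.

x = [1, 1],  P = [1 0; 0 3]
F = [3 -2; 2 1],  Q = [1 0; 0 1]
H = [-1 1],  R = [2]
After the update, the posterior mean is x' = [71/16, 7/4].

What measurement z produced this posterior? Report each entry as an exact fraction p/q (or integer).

z = [-3]

x̄ = F·x = [1, 3]
P̄ = F·P·Fᵀ + Q = [22 0; 0 8]
S = H·P̄·Hᵀ + R = [32]
K = P̄·Hᵀ·S⁻¹ = [-11/16; 1/4]
x' − x̄ = [55/16, -5/4] = K·y
y = (KᵀK)⁻¹·Kᵀ·(x' − x̄) = [-5]
z = y + H·x̄ = [-5] + [2] = [-3]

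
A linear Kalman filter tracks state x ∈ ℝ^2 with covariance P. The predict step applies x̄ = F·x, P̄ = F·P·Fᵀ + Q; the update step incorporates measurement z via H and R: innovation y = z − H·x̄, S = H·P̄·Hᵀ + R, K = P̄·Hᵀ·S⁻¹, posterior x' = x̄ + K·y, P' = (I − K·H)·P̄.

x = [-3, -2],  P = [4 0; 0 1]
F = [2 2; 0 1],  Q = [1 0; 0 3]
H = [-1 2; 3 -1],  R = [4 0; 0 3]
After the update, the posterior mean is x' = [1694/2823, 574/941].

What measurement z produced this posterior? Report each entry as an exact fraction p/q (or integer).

x̄ = F·x = [-10, -2]
P̄ = F·P·Fᵀ + Q = [21 2; 2 4]
S = H·P̄·Hᵀ + R = [33 -57; -57 184]
K = P̄·Hᵀ·S⁻¹ = [349/2823 348/941; 406/941 136/941]
x' − x̄ = [29924/2823, 2456/941] = K·y
y = (KᵀK)⁻¹·Kᵀ·(x' − x̄) = [-4, 30]
z = y + H·x̄ = [-4, 30] + [6, -28] = [2, 2]

z = [2, 2]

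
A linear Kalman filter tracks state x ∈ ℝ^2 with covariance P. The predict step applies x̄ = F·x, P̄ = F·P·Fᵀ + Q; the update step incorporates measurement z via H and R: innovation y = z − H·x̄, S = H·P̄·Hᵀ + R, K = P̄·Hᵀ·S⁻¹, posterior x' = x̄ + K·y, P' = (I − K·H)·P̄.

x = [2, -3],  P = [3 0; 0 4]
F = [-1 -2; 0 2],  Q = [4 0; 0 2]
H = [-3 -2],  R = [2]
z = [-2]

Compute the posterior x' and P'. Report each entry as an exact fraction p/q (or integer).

x̄ = F·x = [4, -6]
P̄ = F·P·Fᵀ + Q = [23 -16; -16 18]
y = z − H·x̄ = [-2]
S = H·P̄·Hᵀ + R = [89]
K = P̄·Hᵀ·S⁻¹ = [-37/89; 12/89]
x' = x̄ + K·y = [430/89, -558/89]
P' = (I − K·H)·P̄ = [678/89 -980/89; -980/89 1458/89]

x' = [430/89, -558/89]
P' = [678/89 -980/89; -980/89 1458/89]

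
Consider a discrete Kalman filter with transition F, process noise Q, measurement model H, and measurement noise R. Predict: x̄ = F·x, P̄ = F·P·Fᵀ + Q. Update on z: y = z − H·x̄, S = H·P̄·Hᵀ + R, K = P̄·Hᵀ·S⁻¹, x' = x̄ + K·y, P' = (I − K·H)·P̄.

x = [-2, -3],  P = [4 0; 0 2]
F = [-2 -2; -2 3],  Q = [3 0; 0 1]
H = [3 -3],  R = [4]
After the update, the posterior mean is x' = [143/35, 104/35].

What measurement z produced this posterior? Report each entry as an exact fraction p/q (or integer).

x̄ = F·x = [10, -5]
P̄ = F·P·Fᵀ + Q = [27 4; 4 35]
S = H·P̄·Hᵀ + R = [490]
K = P̄·Hᵀ·S⁻¹ = [69/490; -93/490]
x' − x̄ = [-207/35, 279/35] = K·y
y = (KᵀK)⁻¹·Kᵀ·(x' − x̄) = [-42]
z = y + H·x̄ = [-42] + [45] = [3]

z = [3]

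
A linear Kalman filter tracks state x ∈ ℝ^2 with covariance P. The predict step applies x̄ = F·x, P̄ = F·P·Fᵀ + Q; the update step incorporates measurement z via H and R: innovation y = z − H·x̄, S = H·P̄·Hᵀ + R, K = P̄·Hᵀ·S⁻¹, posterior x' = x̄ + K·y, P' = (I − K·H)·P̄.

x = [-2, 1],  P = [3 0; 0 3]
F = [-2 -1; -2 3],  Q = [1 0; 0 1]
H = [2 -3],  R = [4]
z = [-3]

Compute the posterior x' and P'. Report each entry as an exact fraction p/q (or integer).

x' = [363/98, 172/49]
P' = [5743/392 1899/196; 1899/196 671/98]

x̄ = F·x = [3, 7]
P̄ = F·P·Fᵀ + Q = [16 3; 3 40]
y = z − H·x̄ = [12]
S = H·P̄·Hᵀ + R = [392]
K = P̄·Hᵀ·S⁻¹ = [23/392; -57/196]
x' = x̄ + K·y = [363/98, 172/49]
P' = (I − K·H)·P̄ = [5743/392 1899/196; 1899/196 671/98]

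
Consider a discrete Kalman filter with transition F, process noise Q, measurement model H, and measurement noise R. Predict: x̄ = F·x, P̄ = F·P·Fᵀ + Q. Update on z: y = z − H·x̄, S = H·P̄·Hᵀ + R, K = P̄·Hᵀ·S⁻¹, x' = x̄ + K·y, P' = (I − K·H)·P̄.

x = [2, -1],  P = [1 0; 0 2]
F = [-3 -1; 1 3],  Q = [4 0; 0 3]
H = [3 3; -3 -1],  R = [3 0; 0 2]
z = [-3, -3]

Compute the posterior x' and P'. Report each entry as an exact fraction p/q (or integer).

x̄ = F·x = [-5, -1]
P̄ = F·P·Fᵀ + Q = [15 -9; -9 22]
y = z − H·x̄ = [15, -19]
S = H·P̄·Hᵀ + R = [174 -93; -93 105]
K = P̄·Hᵀ·S⁻¹ = [-162/1069 -510/1069; 1520/3207 1499/3207]
x' = x̄ + K·y = [1915/1069, -8888/3207]
P' = (I − K·H)·P̄ = [591/1069 -753/1069; -753/1069 3779/3207]

x' = [1915/1069, -8888/3207]
P' = [591/1069 -753/1069; -753/1069 3779/3207]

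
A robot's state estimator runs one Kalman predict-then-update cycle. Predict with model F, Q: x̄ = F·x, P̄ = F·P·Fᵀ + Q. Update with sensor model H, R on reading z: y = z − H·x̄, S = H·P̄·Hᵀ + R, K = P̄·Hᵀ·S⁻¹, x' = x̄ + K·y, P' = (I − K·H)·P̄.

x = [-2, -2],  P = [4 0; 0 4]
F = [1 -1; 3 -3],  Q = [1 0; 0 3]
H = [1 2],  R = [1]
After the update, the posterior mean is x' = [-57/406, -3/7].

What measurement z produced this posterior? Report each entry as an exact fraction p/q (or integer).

z = [-1]

x̄ = F·x = [0, 0]
P̄ = F·P·Fᵀ + Q = [9 24; 24 75]
S = H·P̄·Hᵀ + R = [406]
K = P̄·Hᵀ·S⁻¹ = [57/406; 3/7]
x' − x̄ = [-57/406, -3/7] = K·y
y = (KᵀK)⁻¹·Kᵀ·(x' − x̄) = [-1]
z = y + H·x̄ = [-1] + [0] = [-1]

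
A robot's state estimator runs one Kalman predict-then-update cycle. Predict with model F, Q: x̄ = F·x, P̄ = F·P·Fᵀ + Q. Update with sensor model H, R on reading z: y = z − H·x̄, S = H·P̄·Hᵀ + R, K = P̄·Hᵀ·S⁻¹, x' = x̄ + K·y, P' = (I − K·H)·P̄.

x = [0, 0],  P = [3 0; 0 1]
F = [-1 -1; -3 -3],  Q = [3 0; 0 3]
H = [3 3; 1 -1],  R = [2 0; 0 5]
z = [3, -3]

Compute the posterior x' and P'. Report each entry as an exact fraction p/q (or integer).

x̄ = F·x = [0, 0]
P̄ = F·P·Fᵀ + Q = [7 12; 12 39]
y = z − H·x̄ = [3, -3]
S = H·P̄·Hᵀ + R = [632 -96; -96 27]
K = P̄·Hᵀ·S⁻¹ = [353/2616 289/981; 171/872 -33/109]
x' = x̄ + K·y = [-1253/2616, 1305/872]
P' = (I − K·H)·P̄ = [6133/7848 -603/872; -603/872 717/872]

x' = [-1253/2616, 1305/872]
P' = [6133/7848 -603/872; -603/872 717/872]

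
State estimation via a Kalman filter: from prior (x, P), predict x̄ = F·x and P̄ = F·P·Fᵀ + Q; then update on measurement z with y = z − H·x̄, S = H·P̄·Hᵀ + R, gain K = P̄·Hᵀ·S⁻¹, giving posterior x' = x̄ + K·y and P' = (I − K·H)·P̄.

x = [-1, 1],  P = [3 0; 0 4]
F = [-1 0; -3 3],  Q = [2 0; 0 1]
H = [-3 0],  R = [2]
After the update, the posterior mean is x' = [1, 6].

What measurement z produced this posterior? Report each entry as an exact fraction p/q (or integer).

z = [-3]

x̄ = F·x = [1, 6]
P̄ = F·P·Fᵀ + Q = [5 9; 9 64]
S = H·P̄·Hᵀ + R = [47]
K = P̄·Hᵀ·S⁻¹ = [-15/47; -27/47]
x' − x̄ = [0, 0] = K·y
y = (KᵀK)⁻¹·Kᵀ·(x' − x̄) = [0]
z = y + H·x̄ = [0] + [-3] = [-3]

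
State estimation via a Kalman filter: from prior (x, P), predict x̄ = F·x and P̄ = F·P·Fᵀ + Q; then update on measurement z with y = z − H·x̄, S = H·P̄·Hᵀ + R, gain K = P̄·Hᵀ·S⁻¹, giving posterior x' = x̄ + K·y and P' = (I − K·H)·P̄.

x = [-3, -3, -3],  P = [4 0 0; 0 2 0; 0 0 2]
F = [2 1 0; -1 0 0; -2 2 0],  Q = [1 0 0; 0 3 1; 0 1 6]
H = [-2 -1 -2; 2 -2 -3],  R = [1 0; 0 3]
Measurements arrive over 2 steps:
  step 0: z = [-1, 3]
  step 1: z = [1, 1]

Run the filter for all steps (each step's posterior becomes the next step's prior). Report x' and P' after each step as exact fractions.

step 0: x' = [999/1283, 140/1283, -593/1283], P' = [1393/6415 206/1283 -972/6415; 206/1283 2862/1283 -1657/1283; -972/6415 -1657/1283 5813/6415]
step 1: x' = [203072/8272515, 2702143/16545030, -9149917/16545030], P' = [5066851/24817545 3365242/24817545 -3241348/24817545; 3365242/24817545 108688223/49635090 -62339177/49635090; -3241348/24817545 -62339177/49635090 43458113/49635090]

step 0: x̄ = F·x = [-9, 3, 0]
step 0: P̄ = F·P·Fᵀ + Q = [19 -8 -12; -8 7 9; -12 9 30]
step 0: y = z − H·x̄ = [-16, 27]
step 0: S = H·P̄·Hᵀ + R = [112 141; 141 693]
step 0: K = P̄·Hᵀ·S⁻¹ = [-1872/6415 1214/6415; 40/1283 -341/3849; -1397/6415 -2813/19245]
step 0: x' = x̄ + K·y = [999/1283, 140/1283, -593/1283]
step 0: P' = (I − K·H)·P̄ = [1393/6415 206/1283 -972/6415; 206/1283 2862/1283 -1657/1283; -972/6415 -1657/1283 5813/6415]
step 1: x̄ = F·x = [2138/1283, -999/1283, -1718/1283]
step 1: P̄ = F·P·Fᵀ + Q = [30417/6415 -3816/6415 25108/6415; -3816/6415 20638/6415 7141/6415; 25108/6415 7141/6415 93062/6415]
step 1: y = z − H·x̄ = [1124/1283, -10145/1283]
step 1: S = H·P̄·Hᵀ + R = [735133/6415 570551/6415; 570551/6415 875947/6415]
step 1: K = P̄·Hᵀ·S⁻¹ = [-7016248/24817545 4375754/24817545; 2529163/49635090 -5632649/49635090; -11611657/49635090 -6220459/49635090]
step 1: x' = x̄ + K·y = [203072/8272515, 2702143/16545030, -9149917/16545030]
step 1: P' = (I − K·H)·P̄ = [5066851/24817545 3365242/24817545 -3241348/24817545; 3365242/24817545 108688223/49635090 -62339177/49635090; -3241348/24817545 -62339177/49635090 43458113/49635090]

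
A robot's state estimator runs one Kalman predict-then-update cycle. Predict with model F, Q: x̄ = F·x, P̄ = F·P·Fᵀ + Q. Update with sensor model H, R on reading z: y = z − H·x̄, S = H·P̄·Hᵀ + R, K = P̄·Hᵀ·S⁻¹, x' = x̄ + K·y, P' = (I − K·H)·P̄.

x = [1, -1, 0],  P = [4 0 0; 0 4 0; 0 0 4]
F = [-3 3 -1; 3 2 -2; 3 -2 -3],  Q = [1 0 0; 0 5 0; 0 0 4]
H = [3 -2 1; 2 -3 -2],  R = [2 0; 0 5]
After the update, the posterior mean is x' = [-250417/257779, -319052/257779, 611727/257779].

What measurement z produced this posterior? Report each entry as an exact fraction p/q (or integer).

z = [2, -3]

x̄ = F·x = [-6, 1, 5]
P̄ = F·P·Fᵀ + Q = [77 -4 -48; -4 73 44; -48 44 92]
S = H·P̄·Hᵀ + R = [663 1004; 1004 2298]
K = P̄·Hᵀ·S⁻¹ = [87935/257779 -9029/257779; 27144/257779 -94389/515558; 45964/257779 -66298/257779]
x' − x̄ = [1296257/257779, -576831/257779, -677168/257779] = K·y
y = (KᵀK)⁻¹·Kᵀ·(x' − x̄) = [17, 22]
z = y + H·x̄ = [17, 22] + [-15, -25] = [2, -3]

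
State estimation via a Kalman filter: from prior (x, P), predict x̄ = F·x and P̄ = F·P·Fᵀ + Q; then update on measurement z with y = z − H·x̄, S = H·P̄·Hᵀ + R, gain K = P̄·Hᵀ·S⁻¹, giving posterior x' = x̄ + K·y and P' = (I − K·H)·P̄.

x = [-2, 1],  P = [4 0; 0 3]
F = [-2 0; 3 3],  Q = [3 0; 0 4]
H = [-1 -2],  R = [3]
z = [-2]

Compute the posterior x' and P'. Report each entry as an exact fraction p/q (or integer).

x̄ = F·x = [4, -3]
P̄ = F·P·Fᵀ + Q = [19 -24; -24 67]
y = z − H·x̄ = [-4]
S = H·P̄·Hᵀ + R = [194]
K = P̄·Hᵀ·S⁻¹ = [29/194; -55/97]
x' = x̄ + K·y = [330/97, -71/97]
P' = (I − K·H)·P̄ = [2845/194 -733/97; -733/97 449/97]

x' = [330/97, -71/97]
P' = [2845/194 -733/97; -733/97 449/97]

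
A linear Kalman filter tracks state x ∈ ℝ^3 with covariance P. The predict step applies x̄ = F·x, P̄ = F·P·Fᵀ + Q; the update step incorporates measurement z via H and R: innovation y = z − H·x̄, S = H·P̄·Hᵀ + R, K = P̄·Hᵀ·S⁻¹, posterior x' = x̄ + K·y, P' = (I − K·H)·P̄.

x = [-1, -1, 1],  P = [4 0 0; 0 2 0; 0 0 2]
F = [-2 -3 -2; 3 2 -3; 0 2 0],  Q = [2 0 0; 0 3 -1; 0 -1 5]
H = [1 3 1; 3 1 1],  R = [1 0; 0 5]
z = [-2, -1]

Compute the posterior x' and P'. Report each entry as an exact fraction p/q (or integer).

x' = [5489/45603, -19682/45603, -13196/15201]
P' = [197324/136809 55864/136809 -127892/45603; 55864/136809 116117/136809 -118303/45603; -127892/45603 -118303/45603 161753/15201]

x̄ = F·x = [3, -8, -2]
P̄ = F·P·Fᵀ + Q = [44 -24 -12; -24 65 7; -12 7 13]
y = z − H·x̄ = [21, 0]
S = H·P̄·Hᵀ + R = [517 80; 80 277]
K = P̄·Hᵀ·S⁻¹ = [-18760/136809 52832/136809; 49306/136809 -14240/136809; 2458/45603 -3344/45603]
x' = x̄ + K·y = [5489/45603, -19682/45603, -13196/15201]
P' = (I − K·H)·P̄ = [197324/136809 55864/136809 -127892/45603; 55864/136809 116117/136809 -118303/45603; -127892/45603 -118303/45603 161753/15201]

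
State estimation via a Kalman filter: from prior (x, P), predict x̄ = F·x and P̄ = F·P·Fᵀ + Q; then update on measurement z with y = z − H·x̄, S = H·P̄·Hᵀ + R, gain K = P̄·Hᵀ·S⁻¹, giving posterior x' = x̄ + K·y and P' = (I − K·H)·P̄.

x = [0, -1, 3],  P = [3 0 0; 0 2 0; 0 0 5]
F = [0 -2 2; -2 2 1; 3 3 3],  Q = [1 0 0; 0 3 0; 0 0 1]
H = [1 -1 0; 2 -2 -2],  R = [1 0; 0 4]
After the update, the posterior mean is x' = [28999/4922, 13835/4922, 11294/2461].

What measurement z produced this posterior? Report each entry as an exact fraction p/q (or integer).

z = [3, -3]

x̄ = F·x = [8, 1, 6]
P̄ = F·P·Fᵀ + Q = [29 2 18; 2 28 9; 18 9 91]
S = H·P̄·Hᵀ + R = [54 88; 88 508]
K = P̄·Hᵀ·S⁻¹ = [3033/4922 -351/4922; -881/2461 -373/4922; 4751/4922 -1206/2461]
x' − x̄ = [-10377/4922, 8913/4922, -3472/2461] = K·y
y = (KᵀK)⁻¹·Kᵀ·(x' − x̄) = [-4, -5]
z = y + H·x̄ = [-4, -5] + [7, 2] = [3, -3]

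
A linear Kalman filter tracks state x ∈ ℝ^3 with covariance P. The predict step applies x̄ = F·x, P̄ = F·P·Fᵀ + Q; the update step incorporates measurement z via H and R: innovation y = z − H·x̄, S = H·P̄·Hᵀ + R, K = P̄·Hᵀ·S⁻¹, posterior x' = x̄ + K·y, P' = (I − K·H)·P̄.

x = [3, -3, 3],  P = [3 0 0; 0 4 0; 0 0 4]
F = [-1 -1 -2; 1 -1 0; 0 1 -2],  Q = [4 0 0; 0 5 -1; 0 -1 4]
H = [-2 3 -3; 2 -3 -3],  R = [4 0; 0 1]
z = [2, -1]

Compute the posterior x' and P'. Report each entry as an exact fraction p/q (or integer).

x̄ = F·x = [-6, 6, -9]
P̄ = F·P·Fᵀ + Q = [27 1 12; 1 12 -5; 12 -5 24]
y = z − H·x̄ = [-55, 2]
S = H·P̄·Hᵀ + R = [658 12; 12 187]
K = P̄·Hᵀ·S⁻¹ = [-16449/122902 5457/61451; 9391/122902 -6545/61451; -20361/122902 -10191/61451]
x' = x̄ + K·y = [14547/9454, 14979/9454, -2079/9454]
P' = (I − K·H)·P̄ = [1723581/122902 1136269/122902 9147/122902; 1136269/122902 765955/122902 -4079/122902; 9147/122902 -4079/122902 16971/122902]

x' = [14547/9454, 14979/9454, -2079/9454]
P' = [1723581/122902 1136269/122902 9147/122902; 1136269/122902 765955/122902 -4079/122902; 9147/122902 -4079/122902 16971/122902]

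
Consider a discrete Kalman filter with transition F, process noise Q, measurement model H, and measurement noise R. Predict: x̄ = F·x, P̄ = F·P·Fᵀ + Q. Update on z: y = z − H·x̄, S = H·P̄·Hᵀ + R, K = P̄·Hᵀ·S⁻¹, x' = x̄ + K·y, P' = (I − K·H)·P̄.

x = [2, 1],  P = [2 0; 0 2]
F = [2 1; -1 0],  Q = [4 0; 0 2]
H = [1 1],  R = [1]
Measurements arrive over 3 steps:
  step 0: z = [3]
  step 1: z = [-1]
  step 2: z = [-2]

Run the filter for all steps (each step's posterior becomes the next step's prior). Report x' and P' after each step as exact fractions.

step 0: x̄ = F·x = [5, -2]
step 0: P̄ = F·P·Fᵀ + Q = [14 -4; -4 4]
step 0: y = z − H·x̄ = [0]
step 0: S = H·P̄·Hᵀ + R = [11]
step 0: K = P̄·Hᵀ·S⁻¹ = [10/11; 0]
step 0: x' = x̄ + K·y = [5, -2]
step 0: P' = (I − K·H)·P̄ = [54/11 -4; -4 4]
step 1: x̄ = F·x = [8, -5]
step 1: P̄ = F·P·Fᵀ + Q = [128/11 -64/11; -64/11 76/11]
step 1: y = z − H·x̄ = [-4]
step 1: S = H·P̄·Hᵀ + R = [87/11]
step 1: K = P̄·Hᵀ·S⁻¹ = [64/87; 4/29]
step 1: x' = x̄ + K·y = [440/87, -161/29]
step 1: P' = (I − K·H)·P̄ = [640/87 -192/29; -192/29 196/29]
step 2: x̄ = F·x = [397/87, -440/87]
step 2: P̄ = F·P·Fᵀ + Q = [1192/87 -704/87; -704/87 814/87]
step 2: y = z − H·x̄ = [-131/87]
step 2: S = H·P̄·Hᵀ + R = [685/87]
step 2: K = P̄·Hᵀ·S⁻¹ = [488/685; 22/137]
step 2: x' = x̄ + K·y = [2391/685, -726/137]
step 2: P' = (I − K·H)·P̄ = [6648/685 -1232/137; -1232/137 1254/137]

step 0: x' = [5, -2], P' = [54/11 -4; -4 4]
step 1: x' = [440/87, -161/29], P' = [640/87 -192/29; -192/29 196/29]
step 2: x' = [2391/685, -726/137], P' = [6648/685 -1232/137; -1232/137 1254/137]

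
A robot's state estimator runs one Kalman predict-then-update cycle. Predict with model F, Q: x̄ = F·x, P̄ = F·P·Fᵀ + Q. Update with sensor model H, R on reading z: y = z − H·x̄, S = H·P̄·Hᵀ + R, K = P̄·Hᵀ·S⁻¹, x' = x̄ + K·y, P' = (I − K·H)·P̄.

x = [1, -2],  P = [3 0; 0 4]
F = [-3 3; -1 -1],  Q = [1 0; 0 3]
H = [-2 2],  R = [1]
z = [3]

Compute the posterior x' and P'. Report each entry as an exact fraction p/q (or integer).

x̄ = F·x = [-9, 1]
P̄ = F·P·Fᵀ + Q = [64 -3; -3 10]
y = z − H·x̄ = [-17]
S = H·P̄·Hᵀ + R = [321]
K = P̄·Hᵀ·S⁻¹ = [-134/321; 26/321]
x' = x̄ + K·y = [-611/321, -121/321]
P' = (I − K·H)·P̄ = [2588/321 2521/321; 2521/321 2534/321]

x' = [-611/321, -121/321]
P' = [2588/321 2521/321; 2521/321 2534/321]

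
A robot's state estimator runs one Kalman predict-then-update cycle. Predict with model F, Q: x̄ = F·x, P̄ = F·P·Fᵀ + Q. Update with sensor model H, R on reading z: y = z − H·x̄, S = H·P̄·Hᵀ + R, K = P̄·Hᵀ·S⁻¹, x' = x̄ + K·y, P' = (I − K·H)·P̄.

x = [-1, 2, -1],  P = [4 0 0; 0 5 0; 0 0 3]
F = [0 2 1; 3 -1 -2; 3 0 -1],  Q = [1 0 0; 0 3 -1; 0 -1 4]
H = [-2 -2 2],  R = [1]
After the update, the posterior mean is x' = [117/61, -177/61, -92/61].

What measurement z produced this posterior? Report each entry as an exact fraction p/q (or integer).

x̄ = F·x = [3, -3, -2]
P̄ = F·P·Fᵀ + Q = [24 -16 -3; -16 56 41; -3 41 43]
S = H·P̄·Hᵀ + R = [61]
K = P̄·Hᵀ·S⁻¹ = [-22/61; 2/61; 10/61]
x' − x̄ = [-66/61, 6/61, 30/61] = K·y
y = (KᵀK)⁻¹·Kᵀ·(x' − x̄) = [3]
z = y + H·x̄ = [3] + [-4] = [-1]

z = [-1]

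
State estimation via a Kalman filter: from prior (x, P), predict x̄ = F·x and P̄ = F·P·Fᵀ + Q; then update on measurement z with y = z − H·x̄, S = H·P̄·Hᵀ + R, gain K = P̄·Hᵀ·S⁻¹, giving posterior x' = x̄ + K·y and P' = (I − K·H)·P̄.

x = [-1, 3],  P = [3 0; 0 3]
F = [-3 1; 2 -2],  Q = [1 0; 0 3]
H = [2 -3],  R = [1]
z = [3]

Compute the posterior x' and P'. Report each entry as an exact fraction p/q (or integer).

x' = [-243/328, -991/656]
P' = [595/164 771/328; 771/328 1071/656]

x̄ = F·x = [6, -8]
P̄ = F·P·Fᵀ + Q = [31 -24; -24 27]
y = z − H·x̄ = [-33]
S = H·P̄·Hᵀ + R = [656]
K = P̄·Hᵀ·S⁻¹ = [67/328; -129/656]
x' = x̄ + K·y = [-243/328, -991/656]
P' = (I − K·H)·P̄ = [595/164 771/328; 771/328 1071/656]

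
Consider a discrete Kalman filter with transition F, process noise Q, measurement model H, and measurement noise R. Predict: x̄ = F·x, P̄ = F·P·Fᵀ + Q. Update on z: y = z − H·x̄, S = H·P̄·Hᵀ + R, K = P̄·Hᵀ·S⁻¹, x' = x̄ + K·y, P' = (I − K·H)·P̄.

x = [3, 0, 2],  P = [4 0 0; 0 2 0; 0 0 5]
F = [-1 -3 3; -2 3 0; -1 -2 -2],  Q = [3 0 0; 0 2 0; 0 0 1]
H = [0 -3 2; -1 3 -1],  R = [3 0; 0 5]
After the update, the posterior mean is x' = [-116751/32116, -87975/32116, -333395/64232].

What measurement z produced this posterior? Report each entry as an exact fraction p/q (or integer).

x̄ = F·x = [3, -6, -7]
P̄ = F·P·Fᵀ + Q = [70 -10 -14; -10 36 -4; -14 -4 33]
S = H·P̄·Hᵀ + R = [507 -428; -428 488]
K = P̄·Hᵀ·S⁻¹ = [-4479/8029 -21373/32116; -549/8029 6103/32116; 6199/16058 17667/64232]
x' − x̄ = [-213099/32116, 104721/32116, 116229/64232] = K·y
y = (KᵀK)⁻¹·Kᵀ·(x' − x̄) = [-6, 15]
z = y + H·x̄ = [-6, 15] + [4, -14] = [-2, 1]

z = [-2, 1]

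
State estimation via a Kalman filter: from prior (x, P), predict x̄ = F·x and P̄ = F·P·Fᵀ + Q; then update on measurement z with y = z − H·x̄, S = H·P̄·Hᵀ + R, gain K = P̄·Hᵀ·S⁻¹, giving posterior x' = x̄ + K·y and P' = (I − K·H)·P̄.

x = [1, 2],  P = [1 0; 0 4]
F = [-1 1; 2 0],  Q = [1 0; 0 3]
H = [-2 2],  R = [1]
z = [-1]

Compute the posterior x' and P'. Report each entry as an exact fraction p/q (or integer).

x̄ = F·x = [1, 2]
P̄ = F·P·Fᵀ + Q = [6 -2; -2 7]
y = z − H·x̄ = [-3]
S = H·P̄·Hᵀ + R = [69]
K = P̄·Hᵀ·S⁻¹ = [-16/69; 6/23]
x' = x̄ + K·y = [39/23, 28/23]
P' = (I − K·H)·P̄ = [158/69 50/23; 50/23 53/23]

x' = [39/23, 28/23]
P' = [158/69 50/23; 50/23 53/23]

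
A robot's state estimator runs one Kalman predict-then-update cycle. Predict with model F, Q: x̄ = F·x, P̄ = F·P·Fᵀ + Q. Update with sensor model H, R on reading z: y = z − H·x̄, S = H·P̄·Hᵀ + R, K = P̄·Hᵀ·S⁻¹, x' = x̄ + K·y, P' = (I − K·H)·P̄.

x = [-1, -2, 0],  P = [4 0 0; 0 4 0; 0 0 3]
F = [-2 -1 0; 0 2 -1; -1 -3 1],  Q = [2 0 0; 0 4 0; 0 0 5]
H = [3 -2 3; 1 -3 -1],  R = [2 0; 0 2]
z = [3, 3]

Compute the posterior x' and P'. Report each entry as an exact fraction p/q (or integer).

x' = [40/343, -2416/2401, 569/2401]
P' = [12014/1519 46320/10633 -52362/10633; 46320/10633 190488/74431 -198598/74431; -52362/10633 -198598/74431 243728/74431]

x̄ = F·x = [4, -4, 7]
P̄ = F·P·Fᵀ + Q = [22 -8 20; -8 23 -27; 20 -27 48]
y = z − H·x̄ = [-38, -6]
S = H·P̄·Hᵀ + R = [1504 337; 337 125]
K = P̄·Hᵀ·S⁻¹ = [1284/10633 -1250/10633; -2025/74431 -24313/74431; 14389/74431 -7234/74431]
x' = x̄ + K·y = [40/343, -2416/2401, 569/2401]
P' = (I − K·H)·P̄ = [12014/1519 46320/10633 -52362/10633; 46320/10633 190488/74431 -198598/74431; -52362/10633 -198598/74431 243728/74431]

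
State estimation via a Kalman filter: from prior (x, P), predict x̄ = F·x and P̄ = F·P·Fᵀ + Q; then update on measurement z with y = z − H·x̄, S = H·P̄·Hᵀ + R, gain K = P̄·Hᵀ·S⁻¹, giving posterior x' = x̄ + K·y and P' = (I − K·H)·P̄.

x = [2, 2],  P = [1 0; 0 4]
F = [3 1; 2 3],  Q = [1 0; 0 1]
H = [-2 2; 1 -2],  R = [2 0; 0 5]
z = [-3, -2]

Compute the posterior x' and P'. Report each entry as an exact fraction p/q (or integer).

x' = [1516/267, 1105/267]
P' = [1190/267 1030/267; 1030/267 985/267]

x̄ = F·x = [8, 10]
P̄ = F·P·Fᵀ + Q = [14 18; 18 41]
y = z − H·x̄ = [-7, 10]
S = H·P̄·Hᵀ + R = [78 -84; -84 111]
K = P̄·Hᵀ·S⁻¹ = [-160/267 -58/89; -15/89 -188/267]
x' = x̄ + K·y = [1516/267, 1105/267]
P' = (I − K·H)·P̄ = [1190/267 1030/267; 1030/267 985/267]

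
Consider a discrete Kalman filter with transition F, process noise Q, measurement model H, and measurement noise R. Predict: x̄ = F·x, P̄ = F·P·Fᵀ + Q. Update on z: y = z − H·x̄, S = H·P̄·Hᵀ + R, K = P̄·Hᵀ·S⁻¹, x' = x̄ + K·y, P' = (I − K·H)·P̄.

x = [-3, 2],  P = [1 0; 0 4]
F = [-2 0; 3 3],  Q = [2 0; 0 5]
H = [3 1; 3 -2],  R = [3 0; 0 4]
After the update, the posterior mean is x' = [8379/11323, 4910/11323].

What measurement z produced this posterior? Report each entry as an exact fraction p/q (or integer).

x̄ = F·x = [6, -3]
P̄ = F·P·Fᵀ + Q = [6 -6; -6 50]
S = H·P̄·Hᵀ + R = [71 -28; -28 330]
K = P̄·Hᵀ·S⁻¹ = [2400/11323 1233/11323; 3628/11323 -3741/11323]
x' − x̄ = [-59559/11323, 38879/11323] = K·y
y = (KᵀK)⁻¹·Kᵀ·(x' − x̄) = [-13, -23]
z = y + H·x̄ = [-13, -23] + [15, 24] = [2, 1]

z = [2, 1]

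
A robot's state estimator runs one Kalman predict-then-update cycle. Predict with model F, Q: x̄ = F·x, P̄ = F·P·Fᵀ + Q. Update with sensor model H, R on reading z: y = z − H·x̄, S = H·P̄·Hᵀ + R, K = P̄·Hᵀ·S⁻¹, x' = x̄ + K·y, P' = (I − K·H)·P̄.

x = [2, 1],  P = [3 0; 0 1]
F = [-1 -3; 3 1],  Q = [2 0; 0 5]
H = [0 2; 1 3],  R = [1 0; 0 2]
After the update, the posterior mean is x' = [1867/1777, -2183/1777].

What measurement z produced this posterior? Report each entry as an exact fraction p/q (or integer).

z = [-3, -2]

x̄ = F·x = [-5, 7]
P̄ = F·P·Fᵀ + Q = [14 -12; -12 33]
S = H·P̄·Hᵀ + R = [133 174; 174 241]
K = P̄·Hᵀ·S⁻¹ = [-1956/1777 1250/1777; 768/1777 87/1777]
x' − x̄ = [10752/1777, -14622/1777] = K·y
y = (KᵀK)⁻¹·Kᵀ·(x' − x̄) = [-17, -18]
z = y + H·x̄ = [-17, -18] + [14, 16] = [-3, -2]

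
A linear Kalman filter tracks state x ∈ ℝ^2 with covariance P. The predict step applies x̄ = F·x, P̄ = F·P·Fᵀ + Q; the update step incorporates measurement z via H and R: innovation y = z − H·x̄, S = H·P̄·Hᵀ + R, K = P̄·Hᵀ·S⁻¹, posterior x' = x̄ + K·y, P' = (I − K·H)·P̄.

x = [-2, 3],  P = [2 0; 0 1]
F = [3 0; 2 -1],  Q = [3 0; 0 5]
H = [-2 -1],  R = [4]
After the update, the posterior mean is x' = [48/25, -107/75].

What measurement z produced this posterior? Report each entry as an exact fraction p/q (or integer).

z = [-3]

x̄ = F·x = [-6, -7]
P̄ = F·P·Fᵀ + Q = [21 12; 12 14]
S = H·P̄·Hᵀ + R = [150]
K = P̄·Hᵀ·S⁻¹ = [-9/25; -19/75]
x' − x̄ = [198/25, 418/75] = K·y
y = (KᵀK)⁻¹·Kᵀ·(x' − x̄) = [-22]
z = y + H·x̄ = [-22] + [19] = [-3]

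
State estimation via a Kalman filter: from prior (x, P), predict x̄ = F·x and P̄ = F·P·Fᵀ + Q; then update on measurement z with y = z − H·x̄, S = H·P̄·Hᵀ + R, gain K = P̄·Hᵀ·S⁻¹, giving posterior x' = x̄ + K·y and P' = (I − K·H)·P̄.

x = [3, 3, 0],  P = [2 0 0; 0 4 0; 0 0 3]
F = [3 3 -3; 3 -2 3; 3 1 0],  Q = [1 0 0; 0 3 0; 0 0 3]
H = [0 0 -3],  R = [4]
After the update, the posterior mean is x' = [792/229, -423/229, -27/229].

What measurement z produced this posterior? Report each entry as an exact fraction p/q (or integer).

x̄ = F·x = [18, 3, 12]
P̄ = F·P·Fᵀ + Q = [82 -33 30; -33 64 10; 30 10 25]
S = H·P̄·Hᵀ + R = [229]
K = P̄·Hᵀ·S⁻¹ = [-90/229; -30/229; -75/229]
x' − x̄ = [-3330/229, -1110/229, -2775/229] = K·y
y = (KᵀK)⁻¹·Kᵀ·(x' − x̄) = [37]
z = y + H·x̄ = [37] + [-36] = [1]

z = [1]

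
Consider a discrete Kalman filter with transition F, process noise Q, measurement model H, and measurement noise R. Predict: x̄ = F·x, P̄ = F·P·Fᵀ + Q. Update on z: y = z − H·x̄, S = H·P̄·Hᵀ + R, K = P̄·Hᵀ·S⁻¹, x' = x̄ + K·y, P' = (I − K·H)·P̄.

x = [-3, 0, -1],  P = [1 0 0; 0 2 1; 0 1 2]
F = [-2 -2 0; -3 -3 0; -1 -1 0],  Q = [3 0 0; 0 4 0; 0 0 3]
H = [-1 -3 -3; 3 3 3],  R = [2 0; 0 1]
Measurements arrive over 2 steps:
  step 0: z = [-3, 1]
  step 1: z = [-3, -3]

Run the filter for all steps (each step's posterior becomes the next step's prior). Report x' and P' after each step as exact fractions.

step 0: x' = [-8079/11744, 4899/5872, 3021/11744], P' = [6753/11744 -1341/5872 -2499/11744; -1341/5872 5777/2936 -10233/5872; -2499/11744 -10233/5872 22665/11744]
step 1: x' = [-38615387/16581706, 11492973/16581706, 6311608/8290853], P' = [14298283/24872559 -3800343/16581706 -10541153/49745118; -3800343/16581706 16277801/8290853 -28819239/16581706; -10541153/49745118 -28819239/16581706 47876275/24872559]

step 0: x̄ = F·x = [6, 9, 3]
step 0: P̄ = F·P·Fᵀ + Q = [15 18 6; 18 31 9; 6 9 6]
step 0: y = z − H·x̄ = [39, -53]
step 0: S = H·P̄·Hᵀ + R = [656 -828; -828 1063]
step 0: K = P̄·Hᵀ·S⁻¹ = [4395/11744 1179/2936; -1311/5872 -15/1468; -2049/11744 -225/2936]
step 0: x' = x̄ + K·y = [-8079/11744, 4899/5872, 3021/11744]
step 0: P' = (I − K·H)·P̄ = [6753/11744 -1341/5872 -2499/11744; -1341/5872 5777/2936 -10233/5872; -2499/11744 -10233/5872 22665/11744]
step 1: x̄ = F·x = [-1719/5872, -5157/11744, -1719/11744]
step 1: P̄ = F·P·Fᵀ + Q = [33305/2936 73491/5872 24497/5872; 73491/5872 267449/11744 73491/11744; 24497/5872 73491/11744 59729/11744]
step 1: y = z − H·x̄ = [-29649/5872, -2145/5872]
step 1: S = H·P̄·Hᵀ + R = [1400001/2936 -1754703/2936; -1754703/2936 2251433/2936]
step 1: K = P̄·Hᵀ·S⁻¹ = [9307495/24872559 3327192/8290853; -3704373/16581706 -95970/8290853; -8671673/49745118 -623160/8290853]
step 1: x' = x̄ + K·y = [-38615387/16581706, 11492973/16581706, 6311608/8290853]
step 1: P' = (I − K·H)·P̄ = [14298283/24872559 -3800343/16581706 -10541153/49745118; -3800343/16581706 16277801/8290853 -28819239/16581706; -10541153/49745118 -28819239/16581706 47876275/24872559]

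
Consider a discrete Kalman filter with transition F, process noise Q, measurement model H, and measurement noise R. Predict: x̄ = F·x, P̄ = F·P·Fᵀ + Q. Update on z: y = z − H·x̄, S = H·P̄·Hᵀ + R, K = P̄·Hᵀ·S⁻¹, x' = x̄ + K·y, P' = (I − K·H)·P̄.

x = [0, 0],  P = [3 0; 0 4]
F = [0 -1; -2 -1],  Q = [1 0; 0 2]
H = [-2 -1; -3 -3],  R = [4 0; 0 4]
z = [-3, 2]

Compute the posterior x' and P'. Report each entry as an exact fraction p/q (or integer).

x̄ = F·x = [0, 0]
P̄ = F·P·Fᵀ + Q = [5 4; 4 18]
y = z − H·x̄ = [-3, 2]
S = H·P̄·Hᵀ + R = [58 120; 120 283]
K = P̄·Hᵀ·S⁻¹ = [-19/53 3/53; 281/1007 -354/1007]
x' = x̄ + K·y = [63/53, -1551/1007]
P' = (I − K·H)·P̄ = [80/53 -84/53; -84/53 2068/1007]

x' = [63/53, -1551/1007]
P' = [80/53 -84/53; -84/53 2068/1007]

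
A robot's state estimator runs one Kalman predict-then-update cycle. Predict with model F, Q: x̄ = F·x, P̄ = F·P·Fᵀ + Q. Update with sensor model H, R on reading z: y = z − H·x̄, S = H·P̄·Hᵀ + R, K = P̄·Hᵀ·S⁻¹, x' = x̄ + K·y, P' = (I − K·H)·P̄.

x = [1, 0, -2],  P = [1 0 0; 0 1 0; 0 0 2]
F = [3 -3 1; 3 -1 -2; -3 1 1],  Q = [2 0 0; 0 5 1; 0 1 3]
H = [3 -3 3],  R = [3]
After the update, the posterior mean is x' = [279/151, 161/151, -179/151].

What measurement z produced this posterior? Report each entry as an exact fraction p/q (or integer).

x̄ = F·x = [1, 7, -5]
P̄ = F·P·Fᵀ + Q = [22 8 -10; 8 23 -13; -10 -13 15]
S = H·P̄·Hᵀ + R = [453]
K = P̄·Hᵀ·S⁻¹ = [4/151; -28/151; 18/151]
x' − x̄ = [128/151, -896/151, 576/151] = K·y
y = (KᵀK)⁻¹·Kᵀ·(x' − x̄) = [32]
z = y + H·x̄ = [32] + [-33] = [-1]

z = [-1]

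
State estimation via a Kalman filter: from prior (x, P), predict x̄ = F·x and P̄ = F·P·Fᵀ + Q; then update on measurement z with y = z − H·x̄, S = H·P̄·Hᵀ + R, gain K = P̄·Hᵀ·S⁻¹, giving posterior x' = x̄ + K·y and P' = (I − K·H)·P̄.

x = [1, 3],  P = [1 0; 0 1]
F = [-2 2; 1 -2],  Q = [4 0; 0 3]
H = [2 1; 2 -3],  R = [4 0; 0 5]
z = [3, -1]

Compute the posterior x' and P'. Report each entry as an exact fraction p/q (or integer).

x' = [100/133, 71/133]
P' = [75/133 20/133; 20/133 580/1197]

x̄ = F·x = [4, -5]
P̄ = F·P·Fᵀ + Q = [12 -6; -6 8]
y = z − H·x̄ = [0, -24]
S = H·P̄·Hᵀ + R = [36 48; 48 197]
K = P̄·Hᵀ·S⁻¹ = [85/266 18/133; 235/1197 -92/399]
x' = x̄ + K·y = [100/133, 71/133]
P' = (I − K·H)·P̄ = [75/133 20/133; 20/133 580/1197]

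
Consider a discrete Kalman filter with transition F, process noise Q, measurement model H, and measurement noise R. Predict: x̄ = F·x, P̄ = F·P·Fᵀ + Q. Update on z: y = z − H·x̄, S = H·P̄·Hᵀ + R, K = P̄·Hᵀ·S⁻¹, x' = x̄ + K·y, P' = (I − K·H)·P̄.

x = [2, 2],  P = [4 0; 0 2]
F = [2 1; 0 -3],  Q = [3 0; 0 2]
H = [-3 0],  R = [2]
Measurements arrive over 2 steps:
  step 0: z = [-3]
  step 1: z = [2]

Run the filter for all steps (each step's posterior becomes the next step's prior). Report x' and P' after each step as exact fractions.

step 0: x̄ = F·x = [6, -6]
step 0: P̄ = F·P·Fᵀ + Q = [21 -6; -6 20]
step 0: y = z − H·x̄ = [15]
step 0: S = H·P̄·Hᵀ + R = [191]
step 0: K = P̄·Hᵀ·S⁻¹ = [-63/191; 18/191]
step 0: x' = x̄ + K·y = [201/191, -876/191]
step 0: P' = (I − K·H)·P̄ = [42/191 -12/191; -12/191 3496/191]
step 1: x̄ = F·x = [-474/191, 2628/191]
step 1: P̄ = F·P·Fᵀ + Q = [4189/191 -10416/191; -10416/191 31846/191]
step 1: y = z − H·x̄ = [-1040/191]
step 1: S = H·P̄·Hᵀ + R = [38083/191]
step 1: K = P̄·Hᵀ·S⁻¹ = [-12567/38083; 31248/38083]
step 1: x' = x̄ + K·y = [-26082/38083, 353844/38083]
step 1: P' = (I − K·H)·P̄ = [8378/38083 -20832/38083; -20832/38083 1237454/38083]

step 0: x' = [201/191, -876/191], P' = [42/191 -12/191; -12/191 3496/191]
step 1: x' = [-26082/38083, 353844/38083], P' = [8378/38083 -20832/38083; -20832/38083 1237454/38083]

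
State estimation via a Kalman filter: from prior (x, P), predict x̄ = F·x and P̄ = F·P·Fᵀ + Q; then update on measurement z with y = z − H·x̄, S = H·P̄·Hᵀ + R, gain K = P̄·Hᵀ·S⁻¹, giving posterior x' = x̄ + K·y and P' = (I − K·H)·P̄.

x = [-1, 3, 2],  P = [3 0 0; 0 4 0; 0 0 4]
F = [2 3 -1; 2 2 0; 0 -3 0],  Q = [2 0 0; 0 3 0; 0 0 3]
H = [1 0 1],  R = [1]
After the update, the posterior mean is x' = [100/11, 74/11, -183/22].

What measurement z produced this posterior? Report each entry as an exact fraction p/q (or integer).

x̄ = F·x = [5, 4, -9]
P̄ = F·P·Fᵀ + Q = [54 36 -36; 36 31 -24; -36 -24 39]
S = H·P̄·Hᵀ + R = [22]
K = P̄·Hᵀ·S⁻¹ = [9/11; 6/11; 3/22]
x' − x̄ = [45/11, 30/11, 15/22] = K·y
y = (KᵀK)⁻¹·Kᵀ·(x' − x̄) = [5]
z = y + H·x̄ = [5] + [-4] = [1]

z = [1]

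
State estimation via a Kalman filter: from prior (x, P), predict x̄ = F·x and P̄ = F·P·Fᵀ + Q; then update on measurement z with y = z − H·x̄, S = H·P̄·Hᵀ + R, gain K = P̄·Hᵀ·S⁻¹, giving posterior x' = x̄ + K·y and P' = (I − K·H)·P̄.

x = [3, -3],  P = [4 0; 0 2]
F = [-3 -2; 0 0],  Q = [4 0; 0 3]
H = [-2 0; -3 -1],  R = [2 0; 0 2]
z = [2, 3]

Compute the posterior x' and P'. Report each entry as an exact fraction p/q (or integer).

x' = [-927/917, 18/917]
P' = [240/917 -432/917; -432/917 1878/917]

x̄ = F·x = [-3, 0]
P̄ = F·P·Fᵀ + Q = [48 0; 0 3]
y = z − H·x̄ = [-4, -6]
S = H·P̄·Hᵀ + R = [194 288; 288 437]
K = P̄·Hᵀ·S⁻¹ = [-240/917 -144/917; 432/917 -291/917]
x' = x̄ + K·y = [-927/917, 18/917]
P' = (I − K·H)·P̄ = [240/917 -432/917; -432/917 1878/917]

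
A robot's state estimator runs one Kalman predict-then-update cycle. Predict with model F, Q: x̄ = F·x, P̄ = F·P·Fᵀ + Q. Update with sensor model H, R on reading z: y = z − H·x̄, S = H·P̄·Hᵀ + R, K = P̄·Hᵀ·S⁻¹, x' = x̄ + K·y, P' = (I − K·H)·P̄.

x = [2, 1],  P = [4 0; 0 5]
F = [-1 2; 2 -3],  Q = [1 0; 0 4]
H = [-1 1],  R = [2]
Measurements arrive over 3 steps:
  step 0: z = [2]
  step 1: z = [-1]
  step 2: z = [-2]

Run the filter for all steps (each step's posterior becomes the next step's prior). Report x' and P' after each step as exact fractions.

step 0: x̄ = F·x = [0, 1]
step 0: P̄ = F·P·Fᵀ + Q = [25 -38; -38 65]
step 0: y = z − H·x̄ = [1]
step 0: S = H·P̄·Hᵀ + R = [168]
step 0: K = P̄·Hᵀ·S⁻¹ = [-3/8; 103/168]
step 0: x' = x̄ + K·y = [-3/8, 271/168]
step 0: P' = (I − K·H)·P̄ = [11/8 5/8; 5/8 311/168]
step 1: x̄ = F·x = [605/168, -313/56]
step 1: P̄ = F·P·Fᵀ + Q = [1223/168 -531/56; -531/56 1045/56]
step 1: y = z − H·x̄ = [172/21]
step 1: S = H·P̄·Hᵀ + R = [985/21]
step 1: K = P̄·Hᵀ·S⁻¹ = [-352/985; 3/5]
step 1: x' = x̄ + K·y = [5313/7880, -27/40]
step 1: P' = (I − K·H)·P̄ = [10163/7880 23/40; 23/40 71/40]
step 2: x̄ = F·x = [-15951/7880, 26583/7880]
step 2: P̄ = F·P·Fᵀ + Q = [55867/7880 -72531/7880; -72531/7880 143683/7880]
step 2: y = z − H·x̄ = [-29147/3940]
step 2: S = H·P̄·Hᵀ + R = [90093/1970]
step 2: K = P̄·Hᵀ·S⁻¹ = [-64199/180186; 108107/180186]
step 2: x' = x̄ + K·y = [220373/360372, -383783/360372]
step 2: P' = (I − K·H)·P̄ = [462799/360372 206003/360372; 206003/360372 638431/360372]

step 0: x' = [-3/8, 271/168], P' = [11/8 5/8; 5/8 311/168]
step 1: x' = [5313/7880, -27/40], P' = [10163/7880 23/40; 23/40 71/40]
step 2: x' = [220373/360372, -383783/360372], P' = [462799/360372 206003/360372; 206003/360372 638431/360372]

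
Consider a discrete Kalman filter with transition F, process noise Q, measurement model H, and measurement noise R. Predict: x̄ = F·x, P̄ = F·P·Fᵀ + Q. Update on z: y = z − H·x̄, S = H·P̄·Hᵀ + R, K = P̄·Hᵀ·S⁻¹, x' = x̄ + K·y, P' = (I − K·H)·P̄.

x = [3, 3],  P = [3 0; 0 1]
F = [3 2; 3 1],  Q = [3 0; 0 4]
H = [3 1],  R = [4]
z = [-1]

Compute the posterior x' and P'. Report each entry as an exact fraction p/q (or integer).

x' = [71/258, -355/258]
P' = [383/516 -625/516; -625/516 2351/516]

x̄ = F·x = [15, 12]
P̄ = F·P·Fᵀ + Q = [34 29; 29 32]
y = z − H·x̄ = [-58]
S = H·P̄·Hᵀ + R = [516]
K = P̄·Hᵀ·S⁻¹ = [131/516; 119/516]
x' = x̄ + K·y = [71/258, -355/258]
P' = (I − K·H)·P̄ = [383/516 -625/516; -625/516 2351/516]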